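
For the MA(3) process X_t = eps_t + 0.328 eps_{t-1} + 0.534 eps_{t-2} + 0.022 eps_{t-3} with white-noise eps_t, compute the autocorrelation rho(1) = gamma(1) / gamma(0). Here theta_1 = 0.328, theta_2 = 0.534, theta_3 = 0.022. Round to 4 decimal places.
\rho(1) = 0.3696

For an MA(q) process with theta_0 = 1, the autocovariance is
  gamma(k) = sigma^2 * sum_{i=0..q-k} theta_i * theta_{i+k},
and rho(k) = gamma(k) / gamma(0). Sigma^2 cancels.
  numerator   = (1)*(0.328) + (0.328)*(0.534) + (0.534)*(0.022) = 0.5149.
  denominator = (1)^2 + (0.328)^2 + (0.534)^2 + (0.022)^2 = 1.393224.
  rho(1) = 0.5149 / 1.393224 = 0.3696.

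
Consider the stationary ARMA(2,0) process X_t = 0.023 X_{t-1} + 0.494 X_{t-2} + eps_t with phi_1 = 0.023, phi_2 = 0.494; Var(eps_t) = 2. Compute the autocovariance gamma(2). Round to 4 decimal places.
\gamma(2) = 1.3124

Multiply the model equation by X_{t-k} and take expectations. With theta_0 = psi_0 = 1 and psi_j the MA(infinity) weights, this gives
  gamma(k) - sum_i phi_i gamma(k-i) = c_k,
  c_k = sigma^2 * sum_{j=k..q} theta_j psi_{j-k}   (c_k = 0 for k > q),
using gamma(-m) = gamma(m).
Pure AR (q = 0): c_0 = sigma^2 = 2, c_k = 0 for k >= 1.
Equations for k = 0, 1, 2 (AR order 2, c_2 = 0):
  (E0) gamma(0) = phi_1 gamma(1) + phi_2 gamma(2) + c_0
  (E1) gamma(1) = phi_1 gamma(0) + phi_2 gamma(1) + c_1
  (E2) gamma(2) = phi_1 gamma(1) + phi_2 gamma(0)
From (E1): gamma(1) = A gamma(0) + B with
  A = phi_1 / (1 - phi_2) = 0.023 / 0.506 = 0.045455,   B = c_1 / (1 - phi_2) = 0 / 0.506 = 0.
Insert (E2) into (E0): gamma(0) (1 - phi_2^2) = phi_1 (1 + phi_2) gamma(1) + c_0.
  phi_1 (1 + phi_2) = (0.023)(1.494) = 0.034362,   1 - phi_2^2 = 0.755964.
Replace gamma(1) by A gamma(0) + B and collect gamma(0):
  gamma(0) [0.755964 - (0.034362)(0.045455)] = c_0 = 2
  gamma(0) * 0.754402 = 2
  gamma(0) = 2 / 0.754402 = 2.651106.
  gamma(1) = A gamma(0) = (0.045455)(2.651106) = 0.120505.
  gamma(2) = phi_1 gamma(1) + phi_2 gamma(0) = (0.023)(0.120505) + (0.494)(2.651106) = 1.312418.
Therefore gamma(2) = 1.3124 (to 4 decimal places).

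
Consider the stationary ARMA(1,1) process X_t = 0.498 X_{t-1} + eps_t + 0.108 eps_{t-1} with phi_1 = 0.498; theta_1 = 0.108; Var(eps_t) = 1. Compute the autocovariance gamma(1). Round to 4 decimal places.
\gamma(1) = 0.8492

Multiply the model equation by X_{t-k} and take expectations. With theta_0 = psi_0 = 1 and psi_j the MA(infinity) weights, this gives
  gamma(k) - sum_i phi_i gamma(k-i) = c_k,
  c_k = sigma^2 * sum_{j=k..q} theta_j psi_{j-k}   (c_k = 0 for k > q),
using gamma(-m) = gamma(m).
psi-weights needed (psi_j = theta_j + sum_i phi_i psi_{j-i}):
  psi_1 = theta_1 + phi_1 = 0.108 + (0.498) = 0.606
Right-hand sides:
  c_0 = sigma^2 (1 + theta_1 psi_1) = 1 * (1 + (0.108)(0.606)) = 1 * 1.065448 = 1.065448
  c_1 = sigma^2 theta_1 = 1 * (0.108) = 0.108
  c_2 = 0
Equations for k = 0 and k = 1 (AR order 1):
  gamma(0) = phi_1 gamma(1) + c_0
  gamma(1) = phi_1 gamma(0) + c_1
Substituting the second into the first: gamma(0) (1 - phi_1^2) = c_0 + phi_1 c_1, so
  gamma(0) = (c_0 + phi_1 c_1) / (1 - phi_1^2) = (1.065448 + (0.498)(0.108)) / (1 - (0.498)^2) = 1.119232 / 0.751996 = 1.488348.
  gamma(1) = phi_1 gamma(0) + c_1 = (0.498)(1.488348) + (0.108) = 0.849197.
Therefore gamma(1) = 0.8492 (to 4 decimal places).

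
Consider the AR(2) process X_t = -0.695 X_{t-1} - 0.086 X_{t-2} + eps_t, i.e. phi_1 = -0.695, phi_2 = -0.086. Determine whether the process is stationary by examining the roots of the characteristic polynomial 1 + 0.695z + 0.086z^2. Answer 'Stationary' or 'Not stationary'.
\text{Stationary}

The AR(p) characteristic polynomial is P(z) = 1 + 0.695z + 0.086z^2.
Stationarity requires all roots to lie outside the unit circle, i.e. |z| > 1 for every root.
Set 1 + (0.695) z + (0.086) z^2 = 0, i.e. a z^2 + b z + c = 0 with a = 0.086, b = 0.695, c = 1.
Discriminant D = b^2 - 4ac = (0.695)^2 - 4*(0.086)*1 = 0.483025 - (0.344) = 0.139025.
D >= 0, so the roots are real: z = (-b +/- sqrt(D)) / (2a) = (-0.695 +/- 0.372861) / (0.172).
  z_1 = (-0.695 + 0.372861) / (0.172) = -1.8729,   |z_1| = 1.8729.
  z_2 = (-0.695 - 0.372861) / (0.172) = -6.2085,   |z_2| = 6.2085.
Moduli of all roots: 1.8729, 6.2085.
All moduli strictly greater than 1? Yes.
Verdict: Stationary.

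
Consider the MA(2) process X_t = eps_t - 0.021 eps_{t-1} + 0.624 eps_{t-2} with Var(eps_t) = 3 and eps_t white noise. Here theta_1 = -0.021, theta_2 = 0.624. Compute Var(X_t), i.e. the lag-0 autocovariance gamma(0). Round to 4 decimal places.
\gamma(0) = 4.1695

For an MA(q) process X_t = eps_t + sum_i theta_i eps_{t-i} with
Var(eps_t) = sigma^2, the variance is
  gamma(0) = sigma^2 * (1 + sum_i theta_i^2).
  sum_i theta_i^2 = (-0.021)^2 + (0.624)^2 = 0.000441 + 0.389376 = 0.389817.
  gamma(0) = 3 * (1 + 0.389817) = 3 * 1.389817 = 4.169451, which rounds to 4.1695.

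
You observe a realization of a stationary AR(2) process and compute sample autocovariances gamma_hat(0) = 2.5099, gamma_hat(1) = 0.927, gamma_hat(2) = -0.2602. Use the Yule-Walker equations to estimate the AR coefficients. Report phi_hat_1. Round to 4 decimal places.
\hat\phi_{1} = 0.4720

The Yule-Walker equations for an AR(p) process read, in matrix form,
  Gamma_p phi = r_p,   with   (Gamma_p)_{ij} = gamma(|i - j|),
                       (r_p)_i = gamma(i),   i,j = 1..p.
Substitute the sample gammas (Toeplitz matrix and right-hand side of size 2):
  Gamma_p = [[2.5099, 0.927], [0.927, 2.5099]]
  r_p     = [0.927, -0.2602]
Written out:
  2.5099 phi_1 + 0.927 phi_2 = 0.927
  0.927 phi_1 + 2.5099 phi_2 = -0.2602
Solve by Cramer's rule:
  det = gamma(0)^2 - gamma(1)^2 = (2.5099)^2 - (0.927)^2 = 6.29959801 - 0.859329 = 5.44026901
  phi_hat_1 = [gamma(1) gamma(0) - gamma(1) gamma(2)] / det = [(0.927)(2.5099) - (0.927)(-0.2602)] / 5.44026901 = 2.5678827 / 5.44026901 = 0.472
  phi_hat_2 = [gamma(0) gamma(2) - gamma(1)^2] / det = [(2.5099)(-0.2602) - (0.927)^2] / 5.44026901 = -1.51240498 / 5.44026901 = -0.278
So phi_hat = [0.4720, -0.2780].
Therefore phi_hat_1 = 0.4720.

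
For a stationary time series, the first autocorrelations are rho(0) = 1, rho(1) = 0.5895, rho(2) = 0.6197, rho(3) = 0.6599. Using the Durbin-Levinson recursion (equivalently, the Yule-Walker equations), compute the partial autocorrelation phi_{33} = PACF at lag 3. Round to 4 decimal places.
\phi_{33} = 0.3731

The PACF at lag k is phi_{kk}, the last component of the solution
to the Yule-Walker system G_k phi = r_k where
  (G_k)_{ij} = rho(|i - j|), (r_k)_i = rho(i), i,j = 1..k.
Equivalently, Durbin-Levinson gives phi_{kk} iteratively:
  phi_{11} = rho(1)
  phi_{kk} = [rho(k) - sum_{j=1..k-1} phi_{k-1,j} rho(k-j)]
            / [1 - sum_{j=1..k-1} phi_{k-1,j} rho(j)],
  phi_{k,j} = phi_{k-1,j} - phi_{kk} phi_{k-1,k-j},  j = 1..k-1.
Step k = 1:
  phi_11 = rho(1) = 0.5895.
Step k = 2:
  phi_22 = [rho(2) - phi_11 rho(1)] / [1 - phi_11 rho(1)] = [0.6197 - (0.5895)(0.5895)] / [1 - (0.5895)(0.5895)]
         = 0.27218975 / 0.65248975 = 0.417156.
  Update: phi_21 = phi_11 - phi_22 phi_11 = 0.5895 - (0.417156)(0.5895) = 0.343587.
Step k = 3:
  phi_33 = [rho(3) - phi_21 rho(2) - phi_22 rho(1)] / [1 - phi_21 rho(1) - phi_22 rho(2)]
    numerator   = 0.6599 - (0.343587)(0.6197) - (0.417156)(0.5895) = 0.20106605
    denominator = 1 - (0.343587)(0.5895) - (0.417156)(0.6197) = 0.53894427
  phi_33 = 0.20106605 / 0.53894427 = 0.3731.
Therefore phi_{33} = 0.3731.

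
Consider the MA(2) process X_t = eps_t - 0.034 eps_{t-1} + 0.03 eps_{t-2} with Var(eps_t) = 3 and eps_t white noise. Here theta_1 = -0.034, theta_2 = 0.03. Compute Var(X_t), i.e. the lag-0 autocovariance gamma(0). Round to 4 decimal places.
\gamma(0) = 3.0062

For an MA(q) process X_t = eps_t + sum_i theta_i eps_{t-i} with
Var(eps_t) = sigma^2, the variance is
  gamma(0) = sigma^2 * (1 + sum_i theta_i^2).
  sum_i theta_i^2 = (-0.034)^2 + (0.03)^2 = 0.001156 + 0.0009 = 0.002056.
  gamma(0) = 3 * (1 + 0.002056) = 3 * 1.002056 = 3.006168, which rounds to 3.0062.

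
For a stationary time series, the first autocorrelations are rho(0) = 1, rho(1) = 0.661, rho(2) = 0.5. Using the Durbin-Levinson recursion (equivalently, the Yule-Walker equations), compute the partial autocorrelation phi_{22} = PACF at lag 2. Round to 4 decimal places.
\phi_{22} = 0.1120

The PACF at lag k is phi_{kk}, the last component of the solution
to the Yule-Walker system G_k phi = r_k where
  (G_k)_{ij} = rho(|i - j|), (r_k)_i = rho(i), i,j = 1..k.
Equivalently, Durbin-Levinson gives phi_{kk} iteratively:
  phi_{11} = rho(1)
  phi_{kk} = [rho(k) - sum_{j=1..k-1} phi_{k-1,j} rho(k-j)]
            / [1 - sum_{j=1..k-1} phi_{k-1,j} rho(j)],
  phi_{k,j} = phi_{k-1,j} - phi_{kk} phi_{k-1,k-j},  j = 1..k-1.
Step k = 1:
  phi_11 = rho(1) = 0.661.
Step k = 2:
  phi_22 = [rho(2) - phi_11 rho(1)] / [1 - phi_11 rho(1)] = [0.5 - (0.661)(0.661)] / [1 - (0.661)(0.661)]
         = 0.063079 / 0.563079 = 0.112.
Therefore phi_{22} = 0.1120.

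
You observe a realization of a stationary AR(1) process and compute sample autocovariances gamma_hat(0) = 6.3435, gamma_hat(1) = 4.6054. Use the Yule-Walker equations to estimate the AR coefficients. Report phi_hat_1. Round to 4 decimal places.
\hat\phi_{1} = 0.7260

The Yule-Walker equations for an AR(p) process read, in matrix form,
  Gamma_p phi = r_p,   with   (Gamma_p)_{ij} = gamma(|i - j|),
                       (r_p)_i = gamma(i),   i,j = 1..p.
Substitute the sample gammas (Toeplitz matrix and right-hand side of size 1):
  Gamma_p = [[6.3435]]
  r_p     = [4.6054]
With p = 1 this is the single equation gamma(0) phi_1 = gamma(1):
  phi_hat_1 = gamma(1) / gamma(0) = 4.6054 / 6.3435 = 0.7260.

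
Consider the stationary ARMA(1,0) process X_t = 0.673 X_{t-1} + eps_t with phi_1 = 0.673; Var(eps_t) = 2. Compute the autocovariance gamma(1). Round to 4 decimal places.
\gamma(1) = 2.4604

Multiply the model equation by X_{t-k} and take expectations. With theta_0 = psi_0 = 1 and psi_j the MA(infinity) weights, this gives
  gamma(k) - sum_i phi_i gamma(k-i) = c_k,
  c_k = sigma^2 * sum_{j=k..q} theta_j psi_{j-k}   (c_k = 0 for k > q),
using gamma(-m) = gamma(m).
Pure AR (q = 0): c_0 = sigma^2 = 2, c_k = 0 for k >= 1.
Equations for k = 0 and k = 1 (AR order 1):
  gamma(0) = phi_1 gamma(1) + c_0
  gamma(1) = phi_1 gamma(0) + c_1
Substituting the second into the first: gamma(0) (1 - phi_1^2) = c_0 + phi_1 c_1, so
  gamma(0) = c_0 / (1 - phi_1^2) = 2 / (1 - (0.673)^2) = 2 / 0.547071 = 3.655833.
  gamma(1) = phi_1 gamma(0) = (0.673)(3.655833) = 2.460375.
Therefore gamma(1) = 2.4604 (to 4 decimal places).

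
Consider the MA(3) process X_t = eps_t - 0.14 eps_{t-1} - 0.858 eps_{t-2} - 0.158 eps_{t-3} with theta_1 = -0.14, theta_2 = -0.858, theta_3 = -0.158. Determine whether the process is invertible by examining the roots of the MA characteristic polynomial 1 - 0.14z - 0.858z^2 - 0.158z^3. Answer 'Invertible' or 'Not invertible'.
\text{Not invertible}

The MA(q) characteristic polynomial is P(z) = 1 - 0.14z - 0.858z^2 - 0.158z^3.
Invertibility requires all roots to lie outside the unit circle, i.e. |z| > 1 for every root.
Degree 3: look for a simple real root z0 first, then factor out (1 - z/z0) and solve the remaining quadratic.
Testing z0 = -5: P(-5) = 1 + (-0.14)(-5) + (-0.858)(-5)^2 + (-0.158)(-5)^3
  = 1 + (0.7) + (-21.45) + (19.75) = 0.  So z_0 = -5 is a root, |z_0| = 5.
Divide out the factor (1 + 0.2 z) = (1 - z/z0) (since 1/z0 = -0.2):
  P(z) = (1 + 0.2 z)(1 + (-0.34) z + (-0.79) z^2)
  [check: z-coef -0.34 - (-0.2) = -0.14; z^2-coef -0.79 - (-0.2)(-0.34) = -0.858; z^3-coef -(-0.2)(-0.79) = -0.158.]
Remaining roots from the quadratic factor 1 + (-0.34) z + (-0.79) z^2:
  Set 1 + (-0.34) z + (-0.79) z^2 = 0, i.e. a z^2 + b z + c = 0 with a = -0.79, b = -0.34, c = 1.
  Discriminant D = b^2 - 4ac = (-0.34)^2 - 4*(-0.79)*1 = 0.1156 - (-3.16) = 3.2756.
  D >= 0, so the roots are real: z = (-b +/- sqrt(D)) / (2a) = (0.34 +/- 1.809862) / (-1.58).
    z_1 = (0.34 + 1.809862) / (-1.58) = -1.3607,   |z_1| = 1.3607.
    z_2 = (0.34 - 1.809862) / (-1.58) = 0.9303,   |z_2| = 0.9303.
Moduli of all roots: 5.0000, 1.3607, 0.9303.
All moduli strictly greater than 1? No.
Verdict: Not invertible.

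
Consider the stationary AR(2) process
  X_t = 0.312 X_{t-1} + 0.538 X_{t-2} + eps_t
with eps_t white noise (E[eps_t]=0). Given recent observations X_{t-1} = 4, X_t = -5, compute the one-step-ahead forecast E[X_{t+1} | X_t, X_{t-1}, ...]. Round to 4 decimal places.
E[X_{t+1} \mid \mathcal F_t] = 0.5920

For an AR(p) model X_t = c + sum_i phi_i X_{t-i} + eps_t, the
one-step-ahead conditional mean is
  E[X_{t+1} | X_t, ...] = c + sum_i phi_i X_{t+1-i}.
Substitute known values:
  E[X_{t+1} | ...] = (0.312) * (-5) + (0.538) * (4)
                   = 0.5920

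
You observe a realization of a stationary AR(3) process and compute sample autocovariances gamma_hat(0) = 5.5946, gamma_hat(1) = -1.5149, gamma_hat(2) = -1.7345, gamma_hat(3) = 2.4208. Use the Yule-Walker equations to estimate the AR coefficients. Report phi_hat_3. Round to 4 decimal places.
\hat\phi_{3} = 0.2630

The Yule-Walker equations for an AR(p) process read, in matrix form,
  Gamma_p phi = r_p,   with   (Gamma_p)_{ij} = gamma(|i - j|),
                       (r_p)_i = gamma(i),   i,j = 1..p.
Substitute the sample gammas (Toeplitz matrix and right-hand side of size 3):
  Gamma_p = [[5.5946, -1.5149, -1.7345], [-1.5149, 5.5946, -1.5149], [-1.7345, -1.5149, 5.5946]]
  r_p     = [-1.5149, -1.7345, 2.4208]
Written out (R1..R3):
  (R1) 5.5946 phi_1 - 1.5149 phi_2 - 1.7345 phi_3 = -1.5149
  (R2) -1.5149 phi_1 + 5.5946 phi_2 - 1.5149 phi_3 = -1.7345
  (R3) -1.7345 phi_1 - 1.5149 phi_2 + 5.5946 phi_3 = 2.4208
Gaussian elimination:
  R2 <- R2 - (-1.5149/5.5946) R1 = R2 - (-0.270779) R1:  5.184397 phi_2 - 1.984566 phi_3 = -2.144703
  R3 <- R3 - (-1.7345/5.5946) R1 = R3 - (-0.310031) R1:  -1.984566 phi_2 + 5.056851 phi_3 = 1.951134
  R3 <- R3 - (-1.984566/5.184397) R2 = R3 - (-0.382796) R2:  4.297167 phi_3 = 1.13015
Back-substitution:
  phi_hat_3 = 1.13015 / 4.297167 = 0.262999
  phi_hat_2 = (-2.144703 - (-1.984566)(0.262999)) / 5.184397 = -0.313009
  phi_hat_1 = (-1.5149 - (-1.5149)(-0.313009) - (-1.7345)(0.262999)) / 5.5946 = -0.273997
So phi_hat = [-0.2740, -0.3130, 0.2630].
Therefore phi_hat_3 = 0.2630.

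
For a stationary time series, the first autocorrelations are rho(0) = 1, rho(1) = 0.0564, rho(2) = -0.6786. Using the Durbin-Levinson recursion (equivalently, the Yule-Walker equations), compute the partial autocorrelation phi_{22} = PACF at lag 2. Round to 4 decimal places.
\phi_{22} = -0.6840

The PACF at lag k is phi_{kk}, the last component of the solution
to the Yule-Walker system G_k phi = r_k where
  (G_k)_{ij} = rho(|i - j|), (r_k)_i = rho(i), i,j = 1..k.
Equivalently, Durbin-Levinson gives phi_{kk} iteratively:
  phi_{11} = rho(1)
  phi_{kk} = [rho(k) - sum_{j=1..k-1} phi_{k-1,j} rho(k-j)]
            / [1 - sum_{j=1..k-1} phi_{k-1,j} rho(j)],
  phi_{k,j} = phi_{k-1,j} - phi_{kk} phi_{k-1,k-j},  j = 1..k-1.
Step k = 1:
  phi_11 = rho(1) = 0.0564.
Step k = 2:
  phi_22 = [rho(2) - phi_11 rho(1)] / [1 - phi_11 rho(1)] = [-0.6786 - (0.0564)(0.0564)] / [1 - (0.0564)(0.0564)]
         = -0.68178096 / 0.99681904 = -0.684.
Therefore phi_{22} = -0.6840.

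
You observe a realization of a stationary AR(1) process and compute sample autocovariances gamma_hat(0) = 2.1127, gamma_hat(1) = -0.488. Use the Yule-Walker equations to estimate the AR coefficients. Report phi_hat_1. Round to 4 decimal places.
\hat\phi_{1} = -0.2310

The Yule-Walker equations for an AR(p) process read, in matrix form,
  Gamma_p phi = r_p,   with   (Gamma_p)_{ij} = gamma(|i - j|),
                       (r_p)_i = gamma(i),   i,j = 1..p.
Substitute the sample gammas (Toeplitz matrix and right-hand side of size 1):
  Gamma_p = [[2.1127]]
  r_p     = [-0.488]
With p = 1 this is the single equation gamma(0) phi_1 = gamma(1):
  phi_hat_1 = gamma(1) / gamma(0) = -0.488 / 2.1127 = -0.2310.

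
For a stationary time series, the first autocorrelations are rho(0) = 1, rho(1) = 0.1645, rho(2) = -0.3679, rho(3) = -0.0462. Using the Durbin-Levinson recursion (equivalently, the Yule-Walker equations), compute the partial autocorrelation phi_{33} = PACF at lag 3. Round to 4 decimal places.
\phi_{33} = 0.1300

The PACF at lag k is phi_{kk}, the last component of the solution
to the Yule-Walker system G_k phi = r_k where
  (G_k)_{ij} = rho(|i - j|), (r_k)_i = rho(i), i,j = 1..k.
Equivalently, Durbin-Levinson gives phi_{kk} iteratively:
  phi_{11} = rho(1)
  phi_{kk} = [rho(k) - sum_{j=1..k-1} phi_{k-1,j} rho(k-j)]
            / [1 - sum_{j=1..k-1} phi_{k-1,j} rho(j)],
  phi_{k,j} = phi_{k-1,j} - phi_{kk} phi_{k-1,k-j},  j = 1..k-1.
Step k = 1:
  phi_11 = rho(1) = 0.1645.
Step k = 2:
  phi_22 = [rho(2) - phi_11 rho(1)] / [1 - phi_11 rho(1)] = [-0.3679 - (0.1645)(0.1645)] / [1 - (0.1645)(0.1645)]
         = -0.39496025 / 0.97293975 = -0.405945.
  Update: phi_21 = phi_11 - phi_22 phi_11 = 0.1645 - (-0.405945)(0.1645) = 0.231278.
Step k = 3:
  phi_33 = [rho(3) - phi_21 rho(2) - phi_22 rho(1)] / [1 - phi_21 rho(1) - phi_22 rho(2)]
    numerator   = -0.0462 - (0.231278)(-0.3679) - (-0.405945)(0.1645) = 0.10566516
    denominator = 1 - (0.231278)(0.1645) - (-0.405945)(-0.3679) = 0.81260752
  phi_33 = 0.10566516 / 0.81260752 = 0.13.
Therefore phi_{33} = 0.1300.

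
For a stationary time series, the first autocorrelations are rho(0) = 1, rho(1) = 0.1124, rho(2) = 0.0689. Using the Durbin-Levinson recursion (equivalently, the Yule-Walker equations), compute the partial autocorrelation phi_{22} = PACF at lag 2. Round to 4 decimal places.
\phi_{22} = 0.0570

The PACF at lag k is phi_{kk}, the last component of the solution
to the Yule-Walker system G_k phi = r_k where
  (G_k)_{ij} = rho(|i - j|), (r_k)_i = rho(i), i,j = 1..k.
Equivalently, Durbin-Levinson gives phi_{kk} iteratively:
  phi_{11} = rho(1)
  phi_{kk} = [rho(k) - sum_{j=1..k-1} phi_{k-1,j} rho(k-j)]
            / [1 - sum_{j=1..k-1} phi_{k-1,j} rho(j)],
  phi_{k,j} = phi_{k-1,j} - phi_{kk} phi_{k-1,k-j},  j = 1..k-1.
Step k = 1:
  phi_11 = rho(1) = 0.1124.
Step k = 2:
  phi_22 = [rho(2) - phi_11 rho(1)] / [1 - phi_11 rho(1)] = [0.0689 - (0.1124)(0.1124)] / [1 - (0.1124)(0.1124)]
         = 0.05626624 / 0.98736624 = 0.057.
Therefore phi_{22} = 0.0570.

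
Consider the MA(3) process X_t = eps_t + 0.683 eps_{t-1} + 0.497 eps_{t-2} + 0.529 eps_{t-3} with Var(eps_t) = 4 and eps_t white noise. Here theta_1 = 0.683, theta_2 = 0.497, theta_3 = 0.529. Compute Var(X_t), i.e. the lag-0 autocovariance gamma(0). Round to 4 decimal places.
\gamma(0) = 7.9734

For an MA(q) process X_t = eps_t + sum_i theta_i eps_{t-i} with
Var(eps_t) = sigma^2, the variance is
  gamma(0) = sigma^2 * (1 + sum_i theta_i^2).
  sum_i theta_i^2 = (0.683)^2 + (0.497)^2 + (0.529)^2 = 0.466489 + 0.247009 + 0.279841 = 0.993339.
  gamma(0) = 4 * (1 + 0.993339) = 4 * 1.993339 = 7.973356, which rounds to 7.9734.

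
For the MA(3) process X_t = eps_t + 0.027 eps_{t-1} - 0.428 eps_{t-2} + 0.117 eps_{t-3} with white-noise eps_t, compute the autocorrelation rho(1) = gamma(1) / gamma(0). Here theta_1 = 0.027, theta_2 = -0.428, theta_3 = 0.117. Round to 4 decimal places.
\rho(1) = -0.0289

For an MA(q) process with theta_0 = 1, the autocovariance is
  gamma(k) = sigma^2 * sum_{i=0..q-k} theta_i * theta_{i+k},
and rho(k) = gamma(k) / gamma(0). Sigma^2 cancels.
  numerator   = (1)*(0.027) + (0.027)*(-0.428) + (-0.428)*(0.117) = -0.034632.
  denominator = (1)^2 + (0.027)^2 + (-0.428)^2 + (0.117)^2 = 1.197602.
  rho(1) = -0.034632 / 1.197602 = -0.0289.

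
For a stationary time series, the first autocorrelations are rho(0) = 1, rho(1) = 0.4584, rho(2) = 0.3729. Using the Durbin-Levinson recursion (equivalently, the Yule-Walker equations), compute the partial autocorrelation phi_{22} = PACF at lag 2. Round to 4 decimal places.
\phi_{22} = 0.2061

The PACF at lag k is phi_{kk}, the last component of the solution
to the Yule-Walker system G_k phi = r_k where
  (G_k)_{ij} = rho(|i - j|), (r_k)_i = rho(i), i,j = 1..k.
Equivalently, Durbin-Levinson gives phi_{kk} iteratively:
  phi_{11} = rho(1)
  phi_{kk} = [rho(k) - sum_{j=1..k-1} phi_{k-1,j} rho(k-j)]
            / [1 - sum_{j=1..k-1} phi_{k-1,j} rho(j)],
  phi_{k,j} = phi_{k-1,j} - phi_{kk} phi_{k-1,k-j},  j = 1..k-1.
Step k = 1:
  phi_11 = rho(1) = 0.4584.
Step k = 2:
  phi_22 = [rho(2) - phi_11 rho(1)] / [1 - phi_11 rho(1)] = [0.3729 - (0.4584)(0.4584)] / [1 - (0.4584)(0.4584)]
         = 0.16276944 / 0.78986944 = 0.2061.
Therefore phi_{22} = 0.2061.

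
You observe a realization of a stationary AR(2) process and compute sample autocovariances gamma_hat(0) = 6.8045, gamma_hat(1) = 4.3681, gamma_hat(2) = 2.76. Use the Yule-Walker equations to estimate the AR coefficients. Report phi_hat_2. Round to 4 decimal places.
\hat\phi_{2} = -0.0110

The Yule-Walker equations for an AR(p) process read, in matrix form,
  Gamma_p phi = r_p,   with   (Gamma_p)_{ij} = gamma(|i - j|),
                       (r_p)_i = gamma(i),   i,j = 1..p.
Substitute the sample gammas (Toeplitz matrix and right-hand side of size 2):
  Gamma_p = [[6.8045, 4.3681], [4.3681, 6.8045]]
  r_p     = [4.3681, 2.76]
Written out:
  6.8045 phi_1 + 4.3681 phi_2 = 4.3681
  4.3681 phi_1 + 6.8045 phi_2 = 2.76
Solve by Cramer's rule:
  det = gamma(0)^2 - gamma(1)^2 = (6.8045)^2 - (4.3681)^2 = 46.30122025 - 19.08029761 = 27.22092264
  phi_hat_1 = [gamma(1) gamma(0) - gamma(1) gamma(2)] / det = [(4.3681)(6.8045) - (4.3681)(2.76)] / 27.22092264 = 17.66678045 / 27.22092264 = 0.649
  phi_hat_2 = [gamma(0) gamma(2) - gamma(1)^2] / det = [(6.8045)(2.76) - (4.3681)^2] / 27.22092264 = -0.29987761 / 27.22092264 = -0.011
So phi_hat = [0.6490, -0.0110].
Therefore phi_hat_2 = -0.0110.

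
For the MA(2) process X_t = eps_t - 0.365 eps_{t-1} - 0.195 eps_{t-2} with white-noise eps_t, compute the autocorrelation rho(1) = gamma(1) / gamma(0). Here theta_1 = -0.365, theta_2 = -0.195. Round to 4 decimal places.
\rho(1) = -0.2509

For an MA(q) process with theta_0 = 1, the autocovariance is
  gamma(k) = sigma^2 * sum_{i=0..q-k} theta_i * theta_{i+k},
and rho(k) = gamma(k) / gamma(0). Sigma^2 cancels.
  numerator   = (1)*(-0.365) + (-0.365)*(-0.195) = -0.293825.
  denominator = (1)^2 + (-0.365)^2 + (-0.195)^2 = 1.17125.
  rho(1) = -0.293825 / 1.17125 = -0.2509.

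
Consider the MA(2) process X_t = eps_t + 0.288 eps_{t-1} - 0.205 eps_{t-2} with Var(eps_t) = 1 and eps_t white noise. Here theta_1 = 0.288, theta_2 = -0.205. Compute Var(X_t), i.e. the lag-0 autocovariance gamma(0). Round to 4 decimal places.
\gamma(0) = 1.1250

For an MA(q) process X_t = eps_t + sum_i theta_i eps_{t-i} with
Var(eps_t) = sigma^2, the variance is
  gamma(0) = sigma^2 * (1 + sum_i theta_i^2).
  sum_i theta_i^2 = (0.288)^2 + (-0.205)^2 = 0.082944 + 0.042025 = 0.124969.
  gamma(0) = 1 * (1 + 0.124969) = 1 * 1.124969 = 1.124969, which rounds to 1.1250.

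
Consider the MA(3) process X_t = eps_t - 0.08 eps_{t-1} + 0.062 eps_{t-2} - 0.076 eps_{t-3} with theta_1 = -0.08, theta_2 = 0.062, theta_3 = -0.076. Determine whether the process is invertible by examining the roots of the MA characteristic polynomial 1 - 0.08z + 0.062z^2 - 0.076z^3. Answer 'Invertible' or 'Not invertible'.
\text{Invertible}

The MA(q) characteristic polynomial is P(z) = 1 - 0.08z + 0.062z^2 - 0.076z^3.
Invertibility requires all roots to lie outside the unit circle, i.e. |z| > 1 for every root.
Degree 3: look for a simple real root z0 first, then factor out (1 - z/z0) and solve the remaining quadratic.
Testing z0 = 2.5: P(2.5) = 1 + (-0.08)(2.5) + (0.062)(2.5)^2 + (-0.076)(2.5)^3
  = 1 + (-0.2) + (0.3875) + (-1.1875) = 0.  So z_0 = 2.5 is a root, |z_0| = 2.5.
Divide out the factor (1 - 0.4 z) = (1 - z/z0) (since 1/z0 = 0.4):
  P(z) = (1 - 0.4 z)(1 + (0.32) z + (0.19) z^2)
  [check: z-coef 0.32 - (0.4) = -0.08; z^2-coef 0.19 - (0.4)(0.32) = 0.062; z^3-coef -(0.4)(0.19) = -0.076.]
Remaining roots from the quadratic factor 1 + (0.32) z + (0.19) z^2:
  Set 1 + (0.32) z + (0.19) z^2 = 0, i.e. a z^2 + b z + c = 0 with a = 0.19, b = 0.32, c = 1.
  Discriminant D = b^2 - 4ac = (0.32)^2 - 4*(0.19)*1 = 0.1024 - (0.76) = -0.6576.
  D < 0, so the roots are the complex-conjugate pair z = (-b +/- i sqrt(-D)) / (2a) = -0.8421 +/- 2.134i.
  For a conjugate pair |z|^2 = z * conj(z) = (product of roots) = c/a = 1/(0.19) = 5.263158, so |z| = sqrt(5.263158) = 2.2942 for both roots.
Moduli of all roots: 2.5000, 2.2942, 2.2942.
All moduli strictly greater than 1? Yes.
Verdict: Invertible.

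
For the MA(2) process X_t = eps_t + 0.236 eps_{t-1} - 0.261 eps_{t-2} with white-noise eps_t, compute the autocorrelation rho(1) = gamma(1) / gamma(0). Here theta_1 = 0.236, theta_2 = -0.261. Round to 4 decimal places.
\rho(1) = 0.1552

For an MA(q) process with theta_0 = 1, the autocovariance is
  gamma(k) = sigma^2 * sum_{i=0..q-k} theta_i * theta_{i+k},
and rho(k) = gamma(k) / gamma(0). Sigma^2 cancels.
  numerator   = (1)*(0.236) + (0.236)*(-0.261) = 0.174404.
  denominator = (1)^2 + (0.236)^2 + (-0.261)^2 = 1.123817.
  rho(1) = 0.174404 / 1.123817 = 0.1552.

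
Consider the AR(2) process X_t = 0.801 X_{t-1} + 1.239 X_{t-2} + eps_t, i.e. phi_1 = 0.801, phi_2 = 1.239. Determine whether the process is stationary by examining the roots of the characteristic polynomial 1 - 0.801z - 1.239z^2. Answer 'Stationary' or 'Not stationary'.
\text{Not stationary}

The AR(p) characteristic polynomial is P(z) = 1 - 0.801z - 1.239z^2.
Stationarity requires all roots to lie outside the unit circle, i.e. |z| > 1 for every root.
Set 1 + (-0.801) z + (-1.239) z^2 = 0, i.e. a z^2 + b z + c = 0 with a = -1.239, b = -0.801, c = 1.
Discriminant D = b^2 - 4ac = (-0.801)^2 - 4*(-1.239)*1 = 0.641601 - (-4.956) = 5.597601.
D >= 0, so the roots are real: z = (-b +/- sqrt(D)) / (2a) = (0.801 +/- 2.365925) / (-2.478).
  z_1 = (0.801 + 2.365925) / (-2.478) = -1.278,   |z_1| = 1.278.
  z_2 = (0.801 - 2.365925) / (-2.478) = 0.6315,   |z_2| = 0.6315.
Moduli of all roots: 1.2780, 0.6315.
All moduli strictly greater than 1? No.
Verdict: Not stationary.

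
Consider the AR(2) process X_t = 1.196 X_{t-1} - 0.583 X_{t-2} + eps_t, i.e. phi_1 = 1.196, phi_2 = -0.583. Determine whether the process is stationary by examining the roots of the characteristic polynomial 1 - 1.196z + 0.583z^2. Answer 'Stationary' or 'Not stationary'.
\text{Stationary}

The AR(p) characteristic polynomial is P(z) = 1 - 1.196z + 0.583z^2.
Stationarity requires all roots to lie outside the unit circle, i.e. |z| > 1 for every root.
Set 1 + (-1.196) z + (0.583) z^2 = 0, i.e. a z^2 + b z + c = 0 with a = 0.583, b = -1.196, c = 1.
Discriminant D = b^2 - 4ac = (-1.196)^2 - 4*(0.583)*1 = 1.430416 - (2.332) = -0.901584.
D < 0, so the roots are the complex-conjugate pair z = (-b +/- i sqrt(-D)) / (2a) = 1.0257 +/- 0.8143i.
For a conjugate pair |z|^2 = z * conj(z) = (product of roots) = c/a = 1/(0.583) = 1.715266, so |z| = sqrt(1.715266) = 1.3097 for both roots.
Moduli of all roots: 1.3097, 1.3097.
All moduli strictly greater than 1? Yes.
Verdict: Stationary.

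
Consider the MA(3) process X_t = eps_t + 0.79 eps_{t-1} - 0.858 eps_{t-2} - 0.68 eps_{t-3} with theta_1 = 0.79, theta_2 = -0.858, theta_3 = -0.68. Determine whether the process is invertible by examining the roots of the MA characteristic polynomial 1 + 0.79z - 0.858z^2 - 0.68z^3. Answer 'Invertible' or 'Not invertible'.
\text{Invertible}

The MA(q) characteristic polynomial is P(z) = 1 + 0.79z - 0.858z^2 - 0.68z^3.
Invertibility requires all roots to lie outside the unit circle, i.e. |z| > 1 for every root.
Degree 3: look for a simple real root z0 first, then factor out (1 - z/z0) and solve the remaining quadratic.
Testing z0 = -1.25: P(-1.25) = 1 + (0.79)(-1.25) + (-0.858)(-1.25)^2 + (-0.68)(-1.25)^3
  = 1 + (-0.9875) + (-1.340625) + (1.328125) = 0.  So z_0 = -1.25 is a root, |z_0| = 1.25.
Divide out the factor (1 + 0.8 z) = (1 - z/z0) (since 1/z0 = -0.8):
  P(z) = (1 + 0.8 z)(1 + (-0.01) z + (-0.85) z^2)
  [check: z-coef -0.01 - (-0.8) = 0.79; z^2-coef -0.85 - (-0.8)(-0.01) = -0.858; z^3-coef -(-0.8)(-0.85) = -0.68.]
Remaining roots from the quadratic factor 1 + (-0.01) z + (-0.85) z^2:
  Set 1 + (-0.01) z + (-0.85) z^2 = 0, i.e. a z^2 + b z + c = 0 with a = -0.85, b = -0.01, c = 1.
  Discriminant D = b^2 - 4ac = (-0.01)^2 - 4*(-0.85)*1 = 0.0001 - (-3.4) = 3.4001.
  D >= 0, so the roots are real: z = (-b +/- sqrt(D)) / (2a) = (0.01 +/- 1.843936) / (-1.7).
    z_1 = (0.01 + 1.843936) / (-1.7) = -1.0906,   |z_1| = 1.0906.
    z_2 = (0.01 - 1.843936) / (-1.7) = 1.0788,   |z_2| = 1.0788.
Moduli of all roots: 1.2500, 1.0906, 1.0788.
All moduli strictly greater than 1? Yes.
Verdict: Invertible.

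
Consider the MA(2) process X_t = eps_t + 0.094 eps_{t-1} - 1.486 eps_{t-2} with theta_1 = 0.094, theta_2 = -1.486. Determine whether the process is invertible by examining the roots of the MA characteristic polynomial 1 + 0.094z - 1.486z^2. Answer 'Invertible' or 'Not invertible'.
\text{Not invertible}

The MA(q) characteristic polynomial is P(z) = 1 + 0.094z - 1.486z^2.
Invertibility requires all roots to lie outside the unit circle, i.e. |z| > 1 for every root.
Set 1 + (0.094) z + (-1.486) z^2 = 0, i.e. a z^2 + b z + c = 0 with a = -1.486, b = 0.094, c = 1.
Discriminant D = b^2 - 4ac = (0.094)^2 - 4*(-1.486)*1 = 0.008836 - (-5.944) = 5.952836.
D >= 0, so the roots are real: z = (-b +/- sqrt(D)) / (2a) = (-0.094 +/- 2.439843) / (-2.972).
  z_1 = (-0.094 + 2.439843) / (-2.972) = -0.7893,   |z_1| = 0.7893.
  z_2 = (-0.094 - 2.439843) / (-2.972) = 0.8526,   |z_2| = 0.8526.
Moduli of all roots: 0.7893, 0.8526.
All moduli strictly greater than 1? No.
Verdict: Not invertible.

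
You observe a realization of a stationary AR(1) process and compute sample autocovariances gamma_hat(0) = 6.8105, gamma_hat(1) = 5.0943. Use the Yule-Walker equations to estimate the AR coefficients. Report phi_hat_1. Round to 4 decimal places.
\hat\phi_{1} = 0.7480

The Yule-Walker equations for an AR(p) process read, in matrix form,
  Gamma_p phi = r_p,   with   (Gamma_p)_{ij} = gamma(|i - j|),
                       (r_p)_i = gamma(i),   i,j = 1..p.
Substitute the sample gammas (Toeplitz matrix and right-hand side of size 1):
  Gamma_p = [[6.8105]]
  r_p     = [5.0943]
With p = 1 this is the single equation gamma(0) phi_1 = gamma(1):
  phi_hat_1 = gamma(1) / gamma(0) = 5.0943 / 6.8105 = 0.7480.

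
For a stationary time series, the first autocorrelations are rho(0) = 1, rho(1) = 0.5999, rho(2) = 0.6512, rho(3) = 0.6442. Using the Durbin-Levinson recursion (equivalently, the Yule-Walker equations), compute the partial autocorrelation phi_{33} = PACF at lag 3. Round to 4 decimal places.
\phi_{33} = 0.3119

The PACF at lag k is phi_{kk}, the last component of the solution
to the Yule-Walker system G_k phi = r_k where
  (G_k)_{ij} = rho(|i - j|), (r_k)_i = rho(i), i,j = 1..k.
Equivalently, Durbin-Levinson gives phi_{kk} iteratively:
  phi_{11} = rho(1)
  phi_{kk} = [rho(k) - sum_{j=1..k-1} phi_{k-1,j} rho(k-j)]
            / [1 - sum_{j=1..k-1} phi_{k-1,j} rho(j)],
  phi_{k,j} = phi_{k-1,j} - phi_{kk} phi_{k-1,k-j},  j = 1..k-1.
Step k = 1:
  phi_11 = rho(1) = 0.5999.
Step k = 2:
  phi_22 = [rho(2) - phi_11 rho(1)] / [1 - phi_11 rho(1)] = [0.6512 - (0.5999)(0.5999)] / [1 - (0.5999)(0.5999)]
         = 0.29131999 / 0.64011999 = 0.455102.
  Update: phi_21 = phi_11 - phi_22 phi_11 = 0.5999 - (0.455102)(0.5999) = 0.326884.
Step k = 3:
  phi_33 = [rho(3) - phi_21 rho(2) - phi_22 rho(1)] / [1 - phi_21 rho(1) - phi_22 rho(2)]
    numerator   = 0.6442 - (0.326884)(0.6512) - (0.455102)(0.5999) = 0.15831721
    denominator = 1 - (0.326884)(0.5999) - (0.455102)(0.6512) = 0.50753963
  phi_33 = 0.15831721 / 0.50753963 = 0.3119.
Therefore phi_{33} = 0.3119.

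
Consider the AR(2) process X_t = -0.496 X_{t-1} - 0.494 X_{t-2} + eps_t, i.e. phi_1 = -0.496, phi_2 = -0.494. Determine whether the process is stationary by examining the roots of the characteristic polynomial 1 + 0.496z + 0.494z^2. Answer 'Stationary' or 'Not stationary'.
\text{Stationary}

The AR(p) characteristic polynomial is P(z) = 1 + 0.496z + 0.494z^2.
Stationarity requires all roots to lie outside the unit circle, i.e. |z| > 1 for every root.
Set 1 + (0.496) z + (0.494) z^2 = 0, i.e. a z^2 + b z + c = 0 with a = 0.494, b = 0.496, c = 1.
Discriminant D = b^2 - 4ac = (0.496)^2 - 4*(0.494)*1 = 0.246016 - (1.976) = -1.729984.
D < 0, so the roots are the complex-conjugate pair z = (-b +/- i sqrt(-D)) / (2a) = -0.502 +/- 1.3313i.
For a conjugate pair |z|^2 = z * conj(z) = (product of roots) = c/a = 1/(0.494) = 2.024291, so |z| = sqrt(2.024291) = 1.4228 for both roots.
Moduli of all roots: 1.4228, 1.4228.
All moduli strictly greater than 1? Yes.
Verdict: Stationary.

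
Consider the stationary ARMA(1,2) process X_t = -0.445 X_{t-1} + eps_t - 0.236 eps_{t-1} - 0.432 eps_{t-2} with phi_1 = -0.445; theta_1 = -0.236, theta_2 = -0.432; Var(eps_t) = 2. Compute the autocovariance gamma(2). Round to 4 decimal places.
\gamma(2) = -0.3279

Multiply the model equation by X_{t-k} and take expectations. With theta_0 = psi_0 = 1 and psi_j the MA(infinity) weights, this gives
  gamma(k) - sum_i phi_i gamma(k-i) = c_k,
  c_k = sigma^2 * sum_{j=k..q} theta_j psi_{j-k}   (c_k = 0 for k > q),
using gamma(-m) = gamma(m).
psi-weights needed (psi_j = theta_j + sum_i phi_i psi_{j-i}):
  psi_1 = theta_1 + phi_1 = -0.236 + (-0.445) = -0.681
  psi_2 = theta_2 + phi_1 psi_1 = -0.432 + (-0.445)(-0.681) = -0.128955
Right-hand sides:
  c_0 = sigma^2 (1 + theta_1 psi_1 + theta_2 psi_2) = 2 * (1 + (-0.236)(-0.681) + (-0.432)(-0.128955)) = 2 * 1.216425 = 2.432849
  c_1 = sigma^2 (theta_1 + theta_2 psi_1) = 2 * (-0.236 + (-0.432)(-0.681)) = 0.116384
  c_2 = sigma^2 theta_2 = 2 * (-0.432) = -0.864
Equations for k = 0 and k = 1 (AR order 1):
  gamma(0) = phi_1 gamma(1) + c_0
  gamma(1) = phi_1 gamma(0) + c_1
Substituting the second into the first: gamma(0) (1 - phi_1^2) = c_0 + phi_1 c_1, so
  gamma(0) = (c_0 + phi_1 c_1) / (1 - phi_1^2) = (2.432849 + (-0.445)(0.116384)) / (1 - (-0.445)^2) = 2.381058 / 0.801975 = 2.968993.
  gamma(1) = phi_1 gamma(0) + c_1 = (-0.445)(2.968993) + (0.116384) = -1.204818.
For k = 2: gamma(2) = phi_1 gamma(1) + c_2
  = (-0.445)(-1.204818) + (-0.864) = -0.327856.
Therefore gamma(2) = -0.3279 (to 4 decimal places).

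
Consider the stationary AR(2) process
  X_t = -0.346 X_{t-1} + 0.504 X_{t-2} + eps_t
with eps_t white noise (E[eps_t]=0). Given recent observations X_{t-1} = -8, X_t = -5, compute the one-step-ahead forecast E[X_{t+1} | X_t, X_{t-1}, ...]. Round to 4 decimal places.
E[X_{t+1} \mid \mathcal F_t] = -2.3020

For an AR(p) model X_t = c + sum_i phi_i X_{t-i} + eps_t, the
one-step-ahead conditional mean is
  E[X_{t+1} | X_t, ...] = c + sum_i phi_i X_{t+1-i}.
Substitute known values:
  E[X_{t+1} | ...] = (-0.346) * (-5) + (0.504) * (-8)
                   = -2.3020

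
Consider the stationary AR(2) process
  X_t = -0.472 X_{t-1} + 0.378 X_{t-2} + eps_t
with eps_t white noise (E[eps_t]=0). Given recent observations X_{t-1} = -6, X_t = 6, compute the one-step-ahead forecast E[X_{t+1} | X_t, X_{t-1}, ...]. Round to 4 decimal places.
E[X_{t+1} \mid \mathcal F_t] = -5.1000

For an AR(p) model X_t = c + sum_i phi_i X_{t-i} + eps_t, the
one-step-ahead conditional mean is
  E[X_{t+1} | X_t, ...] = c + sum_i phi_i X_{t+1-i}.
Substitute known values:
  E[X_{t+1} | ...] = (-0.472) * (6) + (0.378) * (-6)
                   = -5.1000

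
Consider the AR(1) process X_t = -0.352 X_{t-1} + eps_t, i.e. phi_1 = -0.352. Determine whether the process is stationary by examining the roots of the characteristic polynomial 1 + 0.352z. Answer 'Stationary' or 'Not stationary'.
\text{Stationary}

The AR(p) characteristic polynomial is P(z) = 1 + 0.352z.
Stationarity requires all roots to lie outside the unit circle, i.e. |z| > 1 for every root.
This is linear in z: 1 + (0.352) z = 0  =>  z = -1/(0.352) = -2.840909,  |z| = 2.840909.
Moduli of all roots: 2.8409.
All moduli strictly greater than 1? Yes.
Verdict: Stationary.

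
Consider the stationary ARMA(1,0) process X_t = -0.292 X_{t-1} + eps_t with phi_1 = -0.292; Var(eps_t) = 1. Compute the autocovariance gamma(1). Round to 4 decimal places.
\gamma(1) = -0.3192

Multiply the model equation by X_{t-k} and take expectations. With theta_0 = psi_0 = 1 and psi_j the MA(infinity) weights, this gives
  gamma(k) - sum_i phi_i gamma(k-i) = c_k,
  c_k = sigma^2 * sum_{j=k..q} theta_j psi_{j-k}   (c_k = 0 for k > q),
using gamma(-m) = gamma(m).
Pure AR (q = 0): c_0 = sigma^2 = 1, c_k = 0 for k >= 1.
Equations for k = 0 and k = 1 (AR order 1):
  gamma(0) = phi_1 gamma(1) + c_0
  gamma(1) = phi_1 gamma(0) + c_1
Substituting the second into the first: gamma(0) (1 - phi_1^2) = c_0 + phi_1 c_1, so
  gamma(0) = c_0 / (1 - phi_1^2) = 1 / (1 - (-0.292)^2) = 1 / 0.914736 = 1.093212.
  gamma(1) = phi_1 gamma(0) = (-0.292)(1.093212) = -0.319218.
Therefore gamma(1) = -0.3192 (to 4 decimal places).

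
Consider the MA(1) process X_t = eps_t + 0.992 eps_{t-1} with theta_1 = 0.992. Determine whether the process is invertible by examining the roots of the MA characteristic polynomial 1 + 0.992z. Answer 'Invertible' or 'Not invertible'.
\text{Invertible}

The MA(q) characteristic polynomial is P(z) = 1 + 0.992z.
Invertibility requires all roots to lie outside the unit circle, i.e. |z| > 1 for every root.
This is linear in z: 1 + (0.992) z = 0  =>  z = -1/(0.992) = -1.008065,  |z| = 1.008065.
Moduli of all roots: 1.0081.
All moduli strictly greater than 1? Yes.
Verdict: Invertible.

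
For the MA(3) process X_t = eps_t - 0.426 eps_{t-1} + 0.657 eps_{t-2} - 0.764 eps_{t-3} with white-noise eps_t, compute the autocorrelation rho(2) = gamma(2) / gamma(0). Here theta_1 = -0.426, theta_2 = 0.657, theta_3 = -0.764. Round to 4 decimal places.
\rho(2) = 0.4472

For an MA(q) process with theta_0 = 1, the autocovariance is
  gamma(k) = sigma^2 * sum_{i=0..q-k} theta_i * theta_{i+k},
and rho(k) = gamma(k) / gamma(0). Sigma^2 cancels.
  numerator   = (1)*(0.657) + (-0.426)*(-0.764) = 0.982464.
  denominator = (1)^2 + (-0.426)^2 + (0.657)^2 + (-0.764)^2 = 2.196821.
  rho(2) = 0.982464 / 2.196821 = 0.4472.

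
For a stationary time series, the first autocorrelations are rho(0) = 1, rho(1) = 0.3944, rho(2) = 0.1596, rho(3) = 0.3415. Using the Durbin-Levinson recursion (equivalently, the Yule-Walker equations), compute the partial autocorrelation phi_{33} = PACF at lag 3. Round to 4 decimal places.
\phi_{33} = 0.3280

The PACF at lag k is phi_{kk}, the last component of the solution
to the Yule-Walker system G_k phi = r_k where
  (G_k)_{ij} = rho(|i - j|), (r_k)_i = rho(i), i,j = 1..k.
Equivalently, Durbin-Levinson gives phi_{kk} iteratively:
  phi_{11} = rho(1)
  phi_{kk} = [rho(k) - sum_{j=1..k-1} phi_{k-1,j} rho(k-j)]
            / [1 - sum_{j=1..k-1} phi_{k-1,j} rho(j)],
  phi_{k,j} = phi_{k-1,j} - phi_{kk} phi_{k-1,k-j},  j = 1..k-1.
Step k = 1:
  phi_11 = rho(1) = 0.3944.
Step k = 2:
  phi_22 = [rho(2) - phi_11 rho(1)] / [1 - phi_11 rho(1)] = [0.1596 - (0.3944)(0.3944)] / [1 - (0.3944)(0.3944)]
         = 0.00404864 / 0.84444864 = 0.004794.
  Update: phi_21 = phi_11 - phi_22 phi_11 = 0.3944 - (0.004794)(0.3944) = 0.392509.
Step k = 3:
  phi_33 = [rho(3) - phi_21 rho(2) - phi_22 rho(1)] / [1 - phi_21 rho(1) - phi_22 rho(2)]
    numerator   = 0.3415 - (0.392509)(0.1596) - (0.004794)(0.3944) = 0.27696463
    denominator = 1 - (0.392509)(0.3944) - (0.004794)(0.1596) = 0.84442923
  phi_33 = 0.27696463 / 0.84442923 = 0.328.
Therefore phi_{33} = 0.3280.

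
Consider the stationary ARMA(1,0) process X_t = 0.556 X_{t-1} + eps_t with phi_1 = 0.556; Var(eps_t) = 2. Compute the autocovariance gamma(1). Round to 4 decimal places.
\gamma(1) = 1.6096

Multiply the model equation by X_{t-k} and take expectations. With theta_0 = psi_0 = 1 and psi_j the MA(infinity) weights, this gives
  gamma(k) - sum_i phi_i gamma(k-i) = c_k,
  c_k = sigma^2 * sum_{j=k..q} theta_j psi_{j-k}   (c_k = 0 for k > q),
using gamma(-m) = gamma(m).
Pure AR (q = 0): c_0 = sigma^2 = 2, c_k = 0 for k >= 1.
Equations for k = 0 and k = 1 (AR order 1):
  gamma(0) = phi_1 gamma(1) + c_0
  gamma(1) = phi_1 gamma(0) + c_1
Substituting the second into the first: gamma(0) (1 - phi_1^2) = c_0 + phi_1 c_1, so
  gamma(0) = c_0 / (1 - phi_1^2) = 2 / (1 - (0.556)^2) = 2 / 0.690864 = 2.894926.
  gamma(1) = phi_1 gamma(0) = (0.556)(2.894926) = 1.609579.
Therefore gamma(1) = 1.6096 (to 4 decimal places).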